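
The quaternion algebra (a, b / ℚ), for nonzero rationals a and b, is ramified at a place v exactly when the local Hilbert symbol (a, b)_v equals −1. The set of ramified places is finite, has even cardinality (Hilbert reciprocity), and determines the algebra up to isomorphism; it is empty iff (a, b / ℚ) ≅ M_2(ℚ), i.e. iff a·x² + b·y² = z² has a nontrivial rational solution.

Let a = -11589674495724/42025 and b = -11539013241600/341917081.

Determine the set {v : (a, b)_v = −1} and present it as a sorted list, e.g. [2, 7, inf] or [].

[13, 19, 31, inf]

(a, b) ≡ (-19, -6851) mod (ℚ^×)²; places V = {2, 3, 5, 11, 13, 17, 19, 31, 41, ∞}.
(a,b)_2: α=2, β=8; u≡5, v≡5 (mod 8); ε(u)ε(v)=0·0, αω(v)=2·1, βω(u)=8·1; sum ≡ 0  ⇒  +1.
(a,b)_17: α=2, u≡8; β=1, v≡11 (mod 17); (8|17)=+1, (11|17)=-1; sign (−1)^0·+1^1·-1^2 = +1.
(a,b)_3: α=2, u≡2; β=6, v≡1 (mod 3); (2|3)=-1, (1|3)=+1; sign (−1)^0·-1^6·+1^2 = +1.
(a,b)_11: α=0, u≡1; β=-2, v≡6 (mod 11); (1|11)=+1, (6|11)=-1; sign (−1)^0·+1^-2·-1^0 = +1.
(a,b)_31: α=2, u≡30; β=1, v≡23 (mod 31); (30|31)=-1, (23|31)=-1; sign (−1)^0·-1^1·-1^2 = -1.
(a,b)_19: α=3, u≡8; β=2, v≡18 (mod 19); (8|19)=-1, (18|19)=-1; sign (−1)^0·-1^2·-1^3 = -1.
(a,b)_∞: sgn(-19)=−, sgn(-6851)=−, so -1.
(a,b)_13: α=2, u≡5; β=1, v≡7 (mod 13); (5|13)=-1, (7|13)=-1; sign (−1)^0·-1^1·-1^2 = -1.
(a,b)_41: α=-2, u≡22; β=-4, v≡2 (mod 41); (22|41)=-1, (2|41)=+1; sign (−1)^0·-1^-4·+1^-2 = +1.
(a,b)_5: α=-2, u≡1; β=2, v≡1 (mod 5); (1|5)=+1, (1|5)=+1; sign (−1)^0·+1^2·+1^-2 = +1.
|Ram(-19, -6851)| = 4, even; anisotropic at {13, 19, 31, ∞}.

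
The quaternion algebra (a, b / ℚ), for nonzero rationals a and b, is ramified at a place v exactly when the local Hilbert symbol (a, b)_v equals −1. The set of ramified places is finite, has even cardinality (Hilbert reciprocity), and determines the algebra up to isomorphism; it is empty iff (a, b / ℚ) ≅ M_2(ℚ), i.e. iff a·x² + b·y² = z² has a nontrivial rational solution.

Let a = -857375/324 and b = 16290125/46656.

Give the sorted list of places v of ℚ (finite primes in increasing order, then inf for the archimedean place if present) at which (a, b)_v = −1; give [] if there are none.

Mod squares: a ≡ -95, b ≡ 5. Check v ∈ {∞, 2, 3, 5, 19}.
v=∞: -95 < 0 and 5 > 0  ⇒  (a,b)_∞ = +1.
v=3: a=3^-4·(≡1), b=3^-6·(≡2) mod 3; (1|3)=+1, (2|3)=-1; (−1)^{-4·-6·1}·(+1)^-6·(-1)^-4 = +1.
v=19: a=19^3·(≡8), b=19^4·(≡1) mod 19; (8|19)=-1, (1|19)=+1; (−1)^{3·4·9}·(-1)^4·(+1)^3 = +1.
v=2: v_2(a)=-2, v_2(b)=-6; units ≡ 1, 5 (mod 8); ε·ε+αω+βω = 0·0+-2·1+-6·0 ≡ 0  ⇒  (a,b)_2 = +1.
v=5: a=5^3·(≡4), b=5^3·(≡1) mod 5; (4|5)=+1, (1|5)=+1; (−1)^{3·3·2}·(+1)^3·(+1)^3 = +1.
Every local symbol is +1, so the conic -95·x² + 5·y² = z² has ℚ_v-points for all v and hence a ℚ-point; (a, b / ℚ) ≅ M_2(ℚ).

[]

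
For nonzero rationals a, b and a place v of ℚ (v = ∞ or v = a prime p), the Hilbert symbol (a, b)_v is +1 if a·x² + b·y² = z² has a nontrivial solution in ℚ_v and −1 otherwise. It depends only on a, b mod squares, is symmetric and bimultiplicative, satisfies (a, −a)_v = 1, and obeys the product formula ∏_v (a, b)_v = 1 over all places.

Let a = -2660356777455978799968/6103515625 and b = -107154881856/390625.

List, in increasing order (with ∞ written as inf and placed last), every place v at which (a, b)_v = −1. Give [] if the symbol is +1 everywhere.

[2, 3, 37, inf]

Mod squares: a ≡ -22, b ≡ -2109. Check v ∈ {∞, 2, 3, 5, 7, 11, 19, 37}.
v=5: a=5^-14·(≡2), b=5^-8·(≡4) mod 5; (2|5)=-1, (4|5)=+1; (−1)^{-14·-8·2}·(-1)^-8·(+1)^-14 = +1.
v=37: a=37^2·(≡6), b=37^1·(≡20) mod 37; (6|37)=-1, (20|37)=-1; (−1)^{2·1·18}·(-1)^1·(-1)^2 = -1.
v=∞: -22 < 0 and -2109 < 0  ⇒  (a,b)_∞ = -1.
v=11: a=11^5·(≡5), b=11^2·(≡9) mod 11; (5|11)=+1, (9|11)=+1; (−1)^{5·2·5}·(+1)^2·(+1)^5 = +1.
v=3: a=3^10·(≡2), b=3^9·(≡2) mod 3; (2|3)=-1, (2|3)=-1; (−1)^{10·9·1}·(-1)^9·(-1)^10 = -1.
v=19: a=19^4·(≡17), b=19^1·(≡2) mod 19; (17|19)=+1, (2|19)=-1; (−1)^{4·1·9}·(+1)^1·(-1)^4 = +1.
v=2: v_2(a)=5, v_2(b)=6; units ≡ 5, 3 (mod 8); ε·ε+αω+βω = 0·1+5·1+6·1 ≡ 1  ⇒  (a,b)_2 = -1.
v=7: a=7^2·(≡6), b=7^0·(≡5) mod 7; (6|7)=-1, (5|7)=-1; (−1)^{2·0·3}·(-1)^0·(-1)^2 = +1.
(-22, -2109 / ℚ) ramifies at {2, 3, 37, ∞}: a division algebra.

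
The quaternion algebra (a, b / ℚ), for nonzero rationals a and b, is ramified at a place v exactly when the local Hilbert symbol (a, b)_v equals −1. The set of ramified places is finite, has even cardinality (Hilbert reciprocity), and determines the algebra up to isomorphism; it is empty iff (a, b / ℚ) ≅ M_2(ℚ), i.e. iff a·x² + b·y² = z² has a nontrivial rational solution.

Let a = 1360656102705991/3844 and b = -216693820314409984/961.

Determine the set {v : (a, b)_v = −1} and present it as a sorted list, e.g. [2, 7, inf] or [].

(a, b) ≡ (676039, -88711) mod (ℚ^×)²; places V = {2, 7, 13, 17, 19, 23, 29, 31, ∞}.
(a,b)_23: α=1, u≡5; β=1, v≡5 (mod 23); (5|23)=-1, (5|23)=-1; sign (−1)^1·-1^1·-1^1 = -1.
(a,b)_2: α=-2, β=10; u≡7, v≡1 (mod 8); ε(u)ε(v)=1·0, αω(v)=-2·0, βω(u)=10·0; sum ≡ 0  ⇒  +1.
(a,b)_17: α=3, u≡15; β=4, v≡11 (mod 17); (15|17)=+1, (11|17)=-1; sign (−1)^0·+1^4·-1^3 = -1.
(a,b)_29: α=2, u≡9; β=1, v≡10 (mod 29); (9|29)=+1, (10|29)=-1; sign (−1)^0·+1^1·-1^2 = +1.
(a,b)_∞: sgn(676039)=+, sgn(-88711)=−, so +1.
(a,b)_13: α=3, u≡12; β=4, v≡1 (mod 13); (12|13)=+1, (1|13)=+1; sign (−1)^0·+1^4·+1^3 = +1.
(a,b)_19: α=1, u≡3; β=1, v≡4 (mod 19); (3|19)=-1, (4|19)=+1; sign (−1)^1·-1^1·+1^1 = +1.
(a,b)_31: α=-2, u≡12; β=-2, v≡26 (mod 31); (12|31)=-1, (26|31)=-1; sign (−1)^0·-1^-2·-1^-2 = +1.
(a,b)_7: α=3, u≡3; β=1, v≡2 (mod 7); (3|7)=-1, (2|7)=+1; sign (−1)^1·-1^1·+1^3 = +1.
(676039, -88711 / ℚ) ramifies at {17, 23}: a division algebra.

[17, 23]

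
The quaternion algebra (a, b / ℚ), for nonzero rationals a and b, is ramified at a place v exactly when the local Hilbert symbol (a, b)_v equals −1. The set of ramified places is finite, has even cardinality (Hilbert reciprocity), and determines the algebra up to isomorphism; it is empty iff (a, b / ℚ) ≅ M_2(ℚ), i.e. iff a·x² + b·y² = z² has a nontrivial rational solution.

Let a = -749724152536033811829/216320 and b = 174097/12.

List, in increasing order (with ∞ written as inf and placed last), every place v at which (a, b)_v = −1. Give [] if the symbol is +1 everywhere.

[2, 7, 17, 19]

(a, b) ≡ (-6545, 10659) mod (ℚ^×)²; places V = {2, 3, 5, 7, 11, 13, 17, 19, 23, ∞}.
(a,b)_∞: sgn(-6545)=−, sgn(10659)=+, so +1.
(a,b)_5: α=-1, u≡4; β=0, v≡1 (mod 5); (4|5)=+1, (1|5)=+1; sign (−1)^0·+1^0·+1^-1 = +1.
(a,b)_7: α=7, u≡5; β=2, v≡5 (mod 7); (5|7)=-1, (5|7)=-1; sign (−1)^0·-1^2·-1^7 = -1.
(a,b)_19: α=2, u≡8; β=1, v≡2 (mod 19); (8|19)=-1, (2|19)=-1; sign (−1)^0·-1^1·-1^2 = -1.
(a,b)_2: α=-8, β=-2; u≡7, v≡3 (mod 8); ε(u)ε(v)=1·1, αω(v)=-8·1, βω(u)=-2·0; sum ≡ 1  ⇒  -1.
(a,b)_17: α=3, u≡12; β=1, v≡2 (mod 17); (12|17)=-1, (2|17)=+1; sign (−1)^0·-1^1·+1^3 = -1.
(a,b)_11: α=3, u≡2; β=1, v≡9 (mod 11); (2|11)=-1, (9|11)=+1; sign (−1)^1·-1^1·+1^3 = +1.
(a,b)_3: α=6, u≡1; β=-1, v≡1 (mod 3); (1|3)=+1, (1|3)=+1; sign (−1)^0·+1^-1·+1^6 = +1.
(a,b)_23: α=2, u≡11; β=0, v≡20 (mod 23); (11|23)=-1, (20|23)=-1; sign (−1)^0·-1^0·-1^2 = +1.
(a,b)_13: α=-2, u≡8; β=0, v≡12 (mod 13); (8|13)=-1, (12|13)=+1; sign (−1)^0·-1^0·+1^-2 = +1.
(-6545, 10659 / ℚ) ramifies at {2, 7, 17, 19}: a division algebra.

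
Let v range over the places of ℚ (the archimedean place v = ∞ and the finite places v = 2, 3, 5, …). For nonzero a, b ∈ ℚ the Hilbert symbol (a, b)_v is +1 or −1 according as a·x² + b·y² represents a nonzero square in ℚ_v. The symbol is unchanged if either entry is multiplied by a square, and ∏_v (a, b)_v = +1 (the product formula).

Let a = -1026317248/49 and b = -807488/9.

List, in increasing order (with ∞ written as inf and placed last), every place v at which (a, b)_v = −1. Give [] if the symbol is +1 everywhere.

Mod squares: a ≡ -16687, b ≡ -12617. Check v ∈ {∞, 2, 3, 7, 11, 31, 37, 41}.
v=∞: -16687 < 0 and -12617 < 0  ⇒  (a,b)_∞ = -1.
v=7: a=7^-2·(≡2), b=7^0·(≡2) mod 7; (2|7)=+1, (2|7)=+1; (−1)^{-2·0·3}·(+1)^0·(+1)^-2 = +1.
v=2: v_2(a)=6, v_2(b)=6; units ≡ 1, 7 (mod 8); ε·ε+αω+βω = 0·1+6·0+6·0 ≡ 0  ⇒  (a,b)_2 = +1.
v=41: a=41^1·(≡22), b=41^0·(≡19) mod 41; (22|41)=-1, (19|41)=-1; (−1)^{1·0·20}·(-1)^0·(-1)^1 = -1.
v=37: a=37^1·(≡25), b=37^1·(≡13) mod 37; (25|37)=+1, (13|37)=-1; (−1)^{1·1·18}·(+1)^1·(-1)^1 = -1.
v=11: a=11^1·(≡5), b=11^1·(≡8) mod 11; (5|11)=+1, (8|11)=-1; (−1)^{1·1·5}·(+1)^1·(-1)^1 = +1.
v=3: a=3^0·(≡2), b=3^-2·(≡1) mod 3; (2|3)=-1, (1|3)=+1; (−1)^{0·-2·1}·(-1)^-2·(+1)^0 = +1.
v=31: a=31^2·(≡30), b=31^1·(≡6) mod 31; (30|31)=-1, (6|31)=-1; (−1)^{2·1·15}·(-1)^1·(-1)^2 = -1.
Ram(-16687, -12617) = {31, 37, 41, ∞}; no ℚ_31-point on the conic.

[31, 37, 41, inf]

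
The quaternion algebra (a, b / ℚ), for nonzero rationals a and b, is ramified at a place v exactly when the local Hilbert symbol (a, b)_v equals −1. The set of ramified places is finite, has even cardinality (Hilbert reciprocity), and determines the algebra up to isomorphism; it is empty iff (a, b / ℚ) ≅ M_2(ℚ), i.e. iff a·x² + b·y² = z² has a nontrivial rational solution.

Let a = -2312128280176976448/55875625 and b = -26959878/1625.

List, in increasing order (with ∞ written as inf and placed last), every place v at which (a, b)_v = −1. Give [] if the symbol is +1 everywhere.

[5, 11, 13, inf]

Mod squares: a ≡ -33, b ≡ -1430. Check v ∈ {∞, 2, 3, 5, 11, 13, 23, 41}.
v=11: a=11^1·(≡7), b=11^1·(≡7) mod 11; (7|11)=-1, (7|11)=-1; (−1)^{1·1·5}·(-1)^1·(-1)^1 = -1.
v=41: a=41^4·(≡36), b=41^2·(≡36) mod 41; (36|41)=+1, (36|41)=+1; (−1)^{4·2·20}·(+1)^2·(+1)^4 = +1.
v=∞: -33 < 0 and -1430 < 0  ⇒  (a,b)_∞ = -1.
v=2: v_2(a)=6, v_2(b)=1; units ≡ 7, 5 (mod 8); ε·ε+αω+βω = 1·0+6·1+1·0 ≡ 0  ⇒  (a,b)_2 = +1.
v=5: a=5^-4·(≡2), b=5^-3·(≡4) mod 5; (2|5)=-1, (4|5)=+1; (−1)^{-4·-3·2}·(-1)^-3·(+1)^-4 = -1.
v=13: a=13^-2·(≡11), b=13^-1·(≡2) mod 13; (11|13)=-1, (2|13)=-1; (−1)^{-2·-1·6}·(-1)^-1·(-1)^-2 = -1.
v=23: a=23^-2·(≡1), b=23^0·(≡19) mod 23; (1|23)=+1, (19|23)=-1; (−1)^{-2·0·11}·(+1)^0·(-1)^-2 = +1.
v=3: a=3^19·(≡1), b=3^6·(≡1) mod 3; (1|3)=+1, (1|3)=+1; (−1)^{19·6·1}·(+1)^6·(+1)^19 = +1.
Ram(-33, -1430) = {5, 11, 13, ∞}; no ℚ_5-point on the conic.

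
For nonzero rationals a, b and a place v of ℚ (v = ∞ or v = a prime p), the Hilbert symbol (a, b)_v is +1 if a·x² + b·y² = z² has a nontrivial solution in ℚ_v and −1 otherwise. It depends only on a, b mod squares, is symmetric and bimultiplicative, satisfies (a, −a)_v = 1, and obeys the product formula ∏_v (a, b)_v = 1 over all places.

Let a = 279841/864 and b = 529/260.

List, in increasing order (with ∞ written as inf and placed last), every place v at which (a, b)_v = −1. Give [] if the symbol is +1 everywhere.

[3, 13]

(a, b) ≡ (6, 65) mod (ℚ^×)²; places V = {2, 3, 5, 13, 23, ∞}.
(a,b)_∞: sgn(6)=+, sgn(65)=+, so +1.
(a,b)_2: α=-5, β=-2; u≡3, v≡1 (mod 8); ε(u)ε(v)=1·0, αω(v)=-5·0, βω(u)=-2·1; sum ≡ 0  ⇒  +1.
(a,b)_5: α=0, u≡4; β=-1, v≡2 (mod 5); (4|5)=+1, (2|5)=-1; sign (−1)^0·+1^-1·-1^0 = +1.
(a,b)_3: α=-3, u≡2; β=0, v≡2 (mod 3); (2|3)=-1, (2|3)=-1; sign (−1)^0·-1^0·-1^-3 = -1.
(a,b)_23: α=4, u≡16; β=2, v≡10 (mod 23); (16|23)=+1, (10|23)=-1; sign (−1)^0·+1^2·-1^4 = +1.
(a,b)_13: α=0, u≡7; β=-1, v≡5 (mod 13); (7|13)=-1, (5|13)=-1; sign (−1)^0·-1^-1·-1^0 = -1.
Ram(6, 65) = {3, 13}; no ℚ_3-point on the conic.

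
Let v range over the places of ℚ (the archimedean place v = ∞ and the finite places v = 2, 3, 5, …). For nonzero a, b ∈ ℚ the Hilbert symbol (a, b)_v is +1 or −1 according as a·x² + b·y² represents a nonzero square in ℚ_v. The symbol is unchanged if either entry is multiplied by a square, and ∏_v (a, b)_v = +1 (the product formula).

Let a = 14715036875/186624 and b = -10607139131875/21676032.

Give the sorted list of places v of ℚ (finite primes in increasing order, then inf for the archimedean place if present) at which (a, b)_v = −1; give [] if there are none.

[2, 3]

(a, b) ≡ (11, -57) mod (ℚ^×)²; places V = {2, 3, 5, 7, 11, 13, 19, ∞}.
(a,b)_19: α=2, u≡9; β=3, v≡11 (mod 19); (9|19)=+1, (11|19)=+1; sign (−1)^0·+1^3·+1^2 = +1.
(a,b)_7: α=2, u≡2; β=-2, v≡5 (mod 7); (2|7)=+1, (5|7)=-1; sign (−1)^0·+1^-2·-1^2 = +1.
(a,b)_3: α=-6, u≡2; β=-3, v≡2 (mod 3); (2|3)=-1, (2|3)=-1; sign (−1)^0·-1^-3·-1^-6 = -1.
(a,b)_11: α=3, u≡1; β=4, v≡1 (mod 11); (1|11)=+1, (1|11)=+1; sign (−1)^0·+1^4·+1^3 = +1.
(a,b)_13: α=0, u≡5; β=2, v≡2 (mod 13); (5|13)=-1, (2|13)=-1; sign (−1)^0·-1^2·-1^0 = +1.
(a,b)_2: α=-8, β=-14; u≡3, v≡7 (mod 8); ε(u)ε(v)=1·1, αω(v)=-8·0, βω(u)=-14·1; sum ≡ 1  ⇒  -1.
(a,b)_5: α=4, u≡1; β=4, v≡2 (mod 5); (1|5)=+1, (2|5)=-1; sign (−1)^0·+1^4·-1^4 = +1.
(a,b)_∞: sgn(11)=+, sgn(-57)=−, so +1.
(11, -57 / ℚ) ramifies at {2, 3}: a division algebra.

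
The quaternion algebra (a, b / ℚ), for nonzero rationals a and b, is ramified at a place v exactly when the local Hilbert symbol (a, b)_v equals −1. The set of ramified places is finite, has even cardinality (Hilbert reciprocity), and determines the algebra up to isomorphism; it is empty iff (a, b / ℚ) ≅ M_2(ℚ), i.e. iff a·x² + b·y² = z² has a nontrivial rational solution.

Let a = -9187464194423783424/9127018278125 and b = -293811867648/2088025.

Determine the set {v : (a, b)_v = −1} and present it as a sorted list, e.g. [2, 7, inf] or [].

[2, 5, 13, inf]

Mod squares: a ≡ -145, b ≡ -13. Check v ∈ {∞, 2, 3, 5, 11, 13, 17, 29}.
v=29: a=29^3·(≡28), b=29^2·(≡7) mod 29; (28|29)=+1, (7|29)=+1; (−1)^{3·2·14}·(+1)^2·(+1)^3 = +1.
v=17: a=17^-6·(≡1), b=17^-4·(≡4) mod 17; (1|17)=+1, (4|17)=+1; (−1)^{-6·-4·8}·(+1)^-4·(+1)^-6 = +1.
v=2: v_2(a)=22, v_2(b)=12; units ≡ 7, 3 (mod 8); ε·ε+αω+βω = 1·1+22·1+12·0 ≡ 1  ⇒  (a,b)_2 = -1.
v=∞: -145 < 0 and -13 < 0  ⇒  (a,b)_∞ = -1.
v=11: a=11^-2·(≡4), b=11^0·(≡4) mod 11; (4|11)=+1, (4|11)=+1; (−1)^{-2·0·5}·(+1)^0·(+1)^-2 = +1.
v=3: a=3^12·(≡2), b=3^8·(≡2) mod 3; (2|3)=-1, (2|3)=-1; (−1)^{12·8·1}·(-1)^8·(-1)^12 = +1.
v=13: a=13^2·(≡6), b=13^1·(≡9) mod 13; (6|13)=-1, (9|13)=+1; (−1)^{2·1·6}·(-1)^1·(+1)^2 = -1.
v=5: a=5^-5·(≡4), b=5^-2·(≡2) mod 5; (4|5)=+1, (2|5)=-1; (−1)^{-5·-2·2}·(+1)^-2·(-1)^-5 = -1.
Ram(-145, -13) = {2, 5, 13, ∞}; no ℚ_2-point on the conic.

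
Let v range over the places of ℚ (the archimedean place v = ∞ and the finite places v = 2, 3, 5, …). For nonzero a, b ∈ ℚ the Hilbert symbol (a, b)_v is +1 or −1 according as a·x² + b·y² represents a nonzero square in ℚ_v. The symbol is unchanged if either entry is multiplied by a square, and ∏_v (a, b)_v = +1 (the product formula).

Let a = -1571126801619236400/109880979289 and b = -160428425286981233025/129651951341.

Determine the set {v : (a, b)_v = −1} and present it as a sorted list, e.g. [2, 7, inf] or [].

[7, inf]

Mod squares: a ≡ -11, b ≡ -54901. Check v ∈ {∞, 2, 3, 5, 7, 11, 17, 23, 31, 37}.
v=31: a=31^-2·(≡7), b=31^-3·(≡3) mod 31; (7|31)=+1, (3|31)=-1; (−1)^{-2·-3·15}·(+1)^-3·(-1)^-2 = +1.
v=3: a=3^12·(≡1), b=3^22·(≡2) mod 3; (1|3)=+1, (2|3)=-1; (−1)^{12·22·1}·(+1)^22·(-1)^12 = +1.
v=2: v_2(a)=4, v_2(b)=0; units ≡ 5, 3 (mod 8); ε·ε+αω+βω = 0·1+4·1+0·1 ≡ 0  ⇒  (a,b)_2 = +1.
v=5: a=5^2·(≡1), b=5^2·(≡4) mod 5; (1|5)=+1, (4|5)=+1; (−1)^{2·2·2}·(+1)^2·(+1)^2 = +1.
v=7: a=7^4·(≡5), b=7^5·(≡4) mod 7; (5|7)=-1, (4|7)=+1; (−1)^{4·5·3}·(-1)^5·(+1)^4 = -1.
v=∞: -11 < 0 and -54901 < 0  ⇒  (a,b)_∞ = -1.
v=23: a=23^4·(≡6), b=23^3·(≡10) mod 23; (6|23)=+1, (10|23)=-1; (−1)^{4·3·11}·(+1)^3·(-1)^4 = +1.
v=37: a=37^-2·(≡26), b=37^-2·(≡30) mod 37; (26|37)=+1, (30|37)=+1; (−1)^{-2·-2·18}·(+1)^-2·(+1)^-2 = +1.
v=11: a=11^1·(≡6), b=11^-1·(≡5) mod 11; (6|11)=-1, (5|11)=+1; (−1)^{1·-1·5}·(-1)^-1·(+1)^1 = +1.
v=17: a=17^-4·(≡3), b=17^-2·(≡16) mod 17; (3|17)=-1, (16|17)=+1; (−1)^{-4·-2·8}·(-1)^-2·(+1)^-4 = +1.
|Ram(-11, -54901)| = 2, even; anisotropic at {7, ∞}.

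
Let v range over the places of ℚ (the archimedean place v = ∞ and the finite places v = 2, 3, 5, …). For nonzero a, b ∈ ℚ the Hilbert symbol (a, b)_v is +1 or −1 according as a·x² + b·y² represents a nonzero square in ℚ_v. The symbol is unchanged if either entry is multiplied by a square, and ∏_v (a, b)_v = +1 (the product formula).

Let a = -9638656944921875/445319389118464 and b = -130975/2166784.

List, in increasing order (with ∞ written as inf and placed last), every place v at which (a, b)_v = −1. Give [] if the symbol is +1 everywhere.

[29, inf]

(a, b) ≡ (-899, -31) mod (ℚ^×)²; places V = {2, 5, 7, 13, 23, 29, 31, ∞}.
(a,b)_31: α=3, u≡14; β=1, v≡26 (mod 31); (14|31)=+1, (26|31)=-1; sign (−1)^1·+1^1·-1^3 = +1.
(a,b)_2: α=-34, β=-12; u≡5, v≡1 (mod 8); ε(u)ε(v)=0·0, αω(v)=-34·0, βω(u)=-12·1; sum ≡ 0  ⇒  +1.
(a,b)_23: α=-2, u≡20; β=-2, v≡5 (mod 23); (20|23)=-1, (5|23)=-1; sign (−1)^0·-1^-2·-1^-2 = +1.
(a,b)_13: α=4, u≡5; β=2, v≡2 (mod 13); (5|13)=-1, (2|13)=-1; sign (−1)^0·-1^2·-1^4 = +1.
(a,b)_7: α=-2, u≡4; β=0, v≡4 (mod 7); (4|7)=+1, (4|7)=+1; sign (−1)^0·+1^0·+1^-2 = +1.
(a,b)_5: α=8, u≡4; β=2, v≡4 (mod 5); (4|5)=+1, (4|5)=+1; sign (−1)^0·+1^2·+1^8 = +1.
(a,b)_∞: sgn(-899)=−, sgn(-31)=−, so -1.
(a,b)_29: α=1, u≡15; β=0, v≡27 (mod 29); (15|29)=-1, (27|29)=-1; sign (−1)^0·-1^0·-1^1 = -1.
|Ram(-899, -31)| = 2, even; anisotropic at {29, ∞}.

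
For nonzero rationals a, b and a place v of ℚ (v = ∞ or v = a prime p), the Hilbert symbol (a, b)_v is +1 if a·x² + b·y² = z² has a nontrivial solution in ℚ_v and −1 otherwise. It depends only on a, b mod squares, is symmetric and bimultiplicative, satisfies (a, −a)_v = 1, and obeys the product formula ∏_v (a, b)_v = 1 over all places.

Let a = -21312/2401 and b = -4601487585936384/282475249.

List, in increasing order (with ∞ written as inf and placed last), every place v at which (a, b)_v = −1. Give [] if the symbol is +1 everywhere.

Mod squares: a ≡ -37, b ≡ -3289. Check v ∈ {∞, 2, 3, 7, 11, 13, 23, 37}.
v=7: a=7^-4·(≡3), b=7^-10·(≡4) mod 7; (3|7)=-1, (4|7)=+1; (−1)^{-4·-10·3}·(-1)^-10·(+1)^-4 = +1.
v=13: a=13^0·(≡11), b=13^1·(≡7) mod 13; (11|13)=-1, (7|13)=-1; (−1)^{0·1·6}·(-1)^1·(-1)^0 = -1.
v=23: a=23^0·(≡1), b=23^1·(≡1) mod 23; (1|23)=+1, (1|23)=+1; (−1)^{0·1·11}·(+1)^1·(+1)^0 = +1.
v=2: v_2(a)=6, v_2(b)=10; units ≡ 3, 7 (mod 8); ε·ε+αω+βω = 1·1+6·0+10·1 ≡ 1  ⇒  (a,b)_2 = -1.
v=37: a=37^1·(≡33), b=37^4·(≡12) mod 37; (33|37)=+1, (12|37)=+1; (−1)^{1·4·18}·(+1)^4·(+1)^1 = +1.
v=3: a=3^2·(≡2), b=3^6·(≡2) mod 3; (2|3)=-1, (2|3)=-1; (−1)^{2·6·1}·(-1)^6·(-1)^2 = +1.
v=∞: -37 < 0 and -3289 < 0  ⇒  (a,b)_∞ = -1.
v=11: a=11^0·(≡2), b=11^1·(≡4) mod 11; (2|11)=-1, (4|11)=+1; (−1)^{0·1·5}·(-1)^1·(+1)^0 = -1.
Ram(-37, -3289) = {2, 11, 13, ∞}; no ℚ_2-point on the conic.

[2, 11, 13, inf]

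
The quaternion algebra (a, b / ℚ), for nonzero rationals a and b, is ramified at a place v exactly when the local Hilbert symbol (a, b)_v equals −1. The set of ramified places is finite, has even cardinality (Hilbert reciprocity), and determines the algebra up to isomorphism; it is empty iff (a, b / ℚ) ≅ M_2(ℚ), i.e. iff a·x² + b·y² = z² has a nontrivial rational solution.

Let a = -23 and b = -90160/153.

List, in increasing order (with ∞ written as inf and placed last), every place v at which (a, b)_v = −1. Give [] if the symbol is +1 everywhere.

[5, 17, 23, inf]

Mod squares: a ≡ -23, b ≡ -1955. Check v ∈ {∞, 2, 3, 5, 7, 17, 23}.
v=5: a=5^0·(≡2), b=5^1·(≡1) mod 5; (2|5)=-1, (1|5)=+1; (−1)^{0·1·2}·(-1)^1·(+1)^0 = -1.
v=∞: -23 < 0 and -1955 < 0  ⇒  (a,b)_∞ = -1.
v=3: a=3^0·(≡1), b=3^-2·(≡1) mod 3; (1|3)=+1, (1|3)=+1; (−1)^{0·-2·1}·(+1)^-2·(+1)^0 = +1.
v=2: v_2(a)=0, v_2(b)=4; units ≡ 1, 5 (mod 8); ε·ε+αω+βω = 0·0+0·1+4·0 ≡ 0  ⇒  (a,b)_2 = +1.
v=7: a=7^0·(≡5), b=7^2·(≡6) mod 7; (5|7)=-1, (6|7)=-1; (−1)^{0·2·3}·(-1)^2·(-1)^0 = +1.
v=17: a=17^0·(≡11), b=17^-1·(≡16) mod 17; (11|17)=-1, (16|17)=+1; (−1)^{0·-1·8}·(-1)^-1·(+1)^0 = -1.
v=23: a=23^1·(≡22), b=23^1·(≡7) mod 23; (22|23)=-1, (7|23)=-1; (−1)^{1·1·11}·(-1)^1·(-1)^1 = -1.
Ram(-23, -1955) = {5, 17, 23, ∞}; no ℚ_5-point on the conic.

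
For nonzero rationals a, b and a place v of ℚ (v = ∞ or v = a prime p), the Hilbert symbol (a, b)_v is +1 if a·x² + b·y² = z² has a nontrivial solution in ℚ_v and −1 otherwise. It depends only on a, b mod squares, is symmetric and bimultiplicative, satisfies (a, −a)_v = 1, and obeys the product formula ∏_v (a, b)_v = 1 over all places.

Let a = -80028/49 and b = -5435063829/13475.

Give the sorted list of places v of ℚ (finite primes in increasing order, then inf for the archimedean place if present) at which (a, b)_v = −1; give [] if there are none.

[11, inf]

(a, b) ≡ (-247, -39306839) mod (ℚ^×)²; places V = {2, 3, 5, 7, 11, 13, 17, 19, 23, 37, ∞}.
(a,b)_2: α=2, β=0; u≡1, v≡1 (mod 8); ε(u)ε(v)=0·0, αω(v)=2·0, βω(u)=0·0; sum ≡ 0  ⇒  +1.
(a,b)_7: α=-2, u≡3; β=-2, v≡4 (mod 7); (3|7)=-1, (4|7)=+1; sign (−1)^0·-1^-2·+1^-2 = +1.
(a,b)_17: α=0, u≡13; β=1, v≡12 (mod 17); (13|17)=+1, (12|17)=-1; sign (−1)^0·+1^1·-1^0 = +1.
(a,b)_11: α=0, u≡6; β=-1, v≡9 (mod 11); (6|11)=-1, (9|11)=+1; sign (−1)^0·-1^-1·+1^0 = -1.
(a,b)_19: α=1, u≡4; β=1, v≡12 (mod 19); (4|19)=+1, (12|19)=-1; sign (−1)^1·+1^1·-1^1 = +1.
(a,b)_3: α=4, u≡2; β=2, v≡1 (mod 3); (2|3)=-1, (1|3)=+1; sign (−1)^0·-1^2·+1^4 = +1.
(a,b)_23: α=0, u≡4; β=1, v≡21 (mod 23); (4|23)=+1, (21|23)=-1; sign (−1)^0·+1^1·-1^0 = +1.
(a,b)_37: α=0, u≡28; β=1, v≡33 (mod 37); (28|37)=+1, (33|37)=+1; sign (−1)^0·+1^1·+1^0 = +1.
(a,b)_5: α=0, u≡3; β=-2, v≡4 (mod 5); (3|5)=-1, (4|5)=+1; sign (−1)^0·-1^-2·+1^0 = +1.
(a,b)_∞: sgn(-247)=−, sgn(-39306839)=−, so -1.
(a,b)_13: α=1, u≡11; β=3, v≡8 (mod 13); (11|13)=-1, (8|13)=-1; sign (−1)^0·-1^3·-1^1 = +1.
Ram(-247, -39306839) = {11, ∞}; no ℚ_11-point on the conic.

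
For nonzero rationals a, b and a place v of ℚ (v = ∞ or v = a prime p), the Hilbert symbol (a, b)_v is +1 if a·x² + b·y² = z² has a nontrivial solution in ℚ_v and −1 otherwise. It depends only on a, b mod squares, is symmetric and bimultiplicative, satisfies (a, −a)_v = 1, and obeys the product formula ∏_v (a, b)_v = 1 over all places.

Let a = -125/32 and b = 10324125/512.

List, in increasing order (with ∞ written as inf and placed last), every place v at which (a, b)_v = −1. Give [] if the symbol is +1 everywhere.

[3, 5]

Mod squares: a ≡ -10, b ≡ 91770. Check v ∈ {∞, 2, 3, 5, 7, 19, 23}.
v=3: a=3^0·(≡2), b=3^3·(≡2) mod 3; (2|3)=-1, (2|3)=-1; (−1)^{0·3·1}·(-1)^3·(-1)^0 = -1.
v=23: a=23^0·(≡4), b=23^1·(≡5) mod 23; (4|23)=+1, (5|23)=-1; (−1)^{0·1·11}·(+1)^1·(-1)^0 = +1.
v=5: a=5^3·(≡2), b=5^3·(≡4) mod 5; (2|5)=-1, (4|5)=+1; (−1)^{3·3·2}·(-1)^3·(+1)^3 = -1.
v=7: a=7^0·(≡2), b=7^1·(≡3) mod 7; (2|7)=+1, (3|7)=-1; (−1)^{0·1·3}·(+1)^1·(-1)^0 = +1.
v=19: a=19^0·(≡5), b=19^1·(≡6) mod 19; (5|19)=+1, (6|19)=+1; (−1)^{0·1·9}·(+1)^1·(+1)^0 = +1.
v=∞: -10 < 0 and 91770 > 0  ⇒  (a,b)_∞ = +1.
v=2: v_2(a)=-5, v_2(b)=-9; units ≡ 3, 5 (mod 8); ε·ε+αω+βω = 1·0+-5·1+-9·1 ≡ 0  ⇒  (a,b)_2 = +1.
(-10, 91770 / ℚ) ramifies at {3, 5}: a division algebra.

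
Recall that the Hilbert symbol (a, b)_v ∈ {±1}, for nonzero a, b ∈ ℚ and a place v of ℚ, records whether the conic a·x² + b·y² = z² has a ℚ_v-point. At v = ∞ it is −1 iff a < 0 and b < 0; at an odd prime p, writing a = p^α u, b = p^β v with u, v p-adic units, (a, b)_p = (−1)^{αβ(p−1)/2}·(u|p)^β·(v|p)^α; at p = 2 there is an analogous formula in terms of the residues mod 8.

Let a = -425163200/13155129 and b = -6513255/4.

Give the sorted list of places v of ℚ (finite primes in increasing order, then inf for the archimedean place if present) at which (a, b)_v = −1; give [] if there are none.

(a, b) ≡ (-5423, -723695) mod (ℚ^×)²; places V = {2, 3, 5, 7, 11, 13, 17, 23, 29, 31, ∞}.
(a,b)_17: α=1, u≡9; β=0, v≡10 (mod 17); (9|17)=+1, (10|17)=-1; sign (−1)^0·+1^0·-1^1 = -1.
(a,b)_∞: sgn(-5423)=−, sgn(-723695)=−, so -1.
(a,b)_5: α=2, u≡3; β=1, v≡1 (mod 5); (3|5)=-1, (1|5)=+1; sign (−1)^0·-1^1·+1^2 = -1.
(a,b)_11: α=1, u≡8; β=0, v≡8 (mod 11); (8|11)=-1, (8|11)=-1; sign (−1)^0·-1^0·-1^1 = -1.
(a,b)_7: α=2, u≡1; β=1, v≡6 (mod 7); (1|7)=+1, (6|7)=-1; sign (−1)^0·+1^1·-1^2 = +1.
(a,b)_3: α=-4, u≡1; β=2, v≡1 (mod 3); (1|3)=+1, (1|3)=+1; sign (−1)^0·+1^2·+1^-4 = +1.
(a,b)_23: α=0, u≡19; β=1, v≡15 (mod 23); (19|23)=-1, (15|23)=-1; sign (−1)^0·-1^1·-1^0 = -1.
(a,b)_29: α=1, u≡23; β=1, v≡17 (mod 29); (23|29)=+1, (17|29)=-1; sign (−1)^0·+1^1·-1^1 = -1.
(a,b)_31: α=-2, u≡7; β=1, v≡11 (mod 31); (7|31)=+1, (11|31)=-1; sign (−1)^0·+1^1·-1^-2 = +1.
(a,b)_13: α=-2, u≡11; β=0, v≡11 (mod 13); (11|13)=-1, (11|13)=-1; sign (−1)^0·-1^0·-1^-2 = +1.
(a,b)_2: α=6, β=-2; u≡1, v≡1 (mod 8); ε(u)ε(v)=0·0, αω(v)=6·0, βω(u)=-2·0; sum ≡ 0  ⇒  +1.
(-5423, -723695 / ℚ) ramifies at {5, 11, 17, 23, 29, ∞}: a division algebra.

[5, 11, 17, 23, 29, inf]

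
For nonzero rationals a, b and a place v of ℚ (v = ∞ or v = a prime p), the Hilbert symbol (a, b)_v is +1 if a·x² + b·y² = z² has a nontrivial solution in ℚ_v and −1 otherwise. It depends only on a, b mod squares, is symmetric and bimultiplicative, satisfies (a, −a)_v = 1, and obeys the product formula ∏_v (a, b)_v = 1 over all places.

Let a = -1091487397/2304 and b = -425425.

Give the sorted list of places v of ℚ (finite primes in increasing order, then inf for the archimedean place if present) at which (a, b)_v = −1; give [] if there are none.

(a, b) ≡ (-13, -17017) mod (ℚ^×)²; places V = {2, 3, 5, 7, 11, 13, 17, ∞}.
(a,b)_2: α=-8, β=0; u≡3, v≡7 (mod 8); ε(u)ε(v)=1·1, αω(v)=-8·0, βω(u)=0·1; sum ≡ 1  ⇒  -1.
(a,b)_13: α=1, u≡3; β=1, v≡9 (mod 13); (3|13)=+1, (9|13)=+1; sign (−1)^0·+1^1·+1^1 = +1.
(a,b)_∞: sgn(-13)=−, sgn(-17017)=−, so -1.
(a,b)_3: α=-2, u≡2; β=0, v≡2 (mod 3); (2|3)=-1, (2|3)=-1; sign (−1)^0·-1^0·-1^-2 = +1.
(a,b)_7: α=4, u≡4; β=1, v≡6 (mod 7); (4|7)=+1, (6|7)=-1; sign (−1)^0·+1^1·-1^4 = +1.
(a,b)_17: α=2, u≡13; β=1, v≡16 (mod 17); (13|17)=+1, (16|17)=+1; sign (−1)^0·+1^1·+1^2 = +1.
(a,b)_5: α=0, u≡2; β=2, v≡3 (mod 5); (2|5)=-1, (3|5)=-1; sign (−1)^0·-1^2·-1^0 = +1.
(a,b)_11: α=2, u≡3; β=1, v≡1 (mod 11); (3|11)=+1, (1|11)=+1; sign (−1)^0·+1^1·+1^2 = +1.
|Ram(-13, -17017)| = 2, even; anisotropic at {2, ∞}.

[2, inf]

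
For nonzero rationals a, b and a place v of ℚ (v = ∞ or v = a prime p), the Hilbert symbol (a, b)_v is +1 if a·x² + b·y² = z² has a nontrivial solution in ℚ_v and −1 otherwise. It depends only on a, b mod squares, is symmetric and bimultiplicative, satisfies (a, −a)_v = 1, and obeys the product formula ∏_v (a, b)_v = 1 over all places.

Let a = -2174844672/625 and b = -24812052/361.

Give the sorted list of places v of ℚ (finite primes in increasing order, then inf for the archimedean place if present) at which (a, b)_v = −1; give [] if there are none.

Mod squares: a ≡ -943943, b ≡ -6203013. Check v ∈ {∞, 2, 3, 5, 7, 11, 13, 19, 23, 29, 37, 41, 47}.
v=37: a=37^0·(≡16), b=37^1·(≡5) mod 37; (16|37)=+1, (5|37)=-1; (−1)^{0·1·18}·(+1)^1·(-1)^0 = +1.
v=3: a=3^2·(≡1), b=3^1·(≡1) mod 3; (1|3)=+1, (1|3)=+1; (−1)^{2·1·1}·(+1)^1·(+1)^2 = +1.
v=41: a=41^1·(≡7), b=41^1·(≡22) mod 41; (7|41)=-1, (22|41)=-1; (−1)^{1·1·20}·(-1)^1·(-1)^1 = +1.
v=13: a=13^1·(≡8), b=13^0·(≡6) mod 13; (8|13)=-1, (6|13)=-1; (−1)^{1·0·6}·(-1)^0·(-1)^1 = -1.
v=47: a=47^0·(≡44), b=47^1·(≡29) mod 47; (44|47)=-1, (29|47)=-1; (−1)^{0·1·23}·(-1)^1·(-1)^0 = -1.
v=5: a=5^-4·(≡3), b=5^0·(≡3) mod 5; (3|5)=-1, (3|5)=-1; (−1)^{-4·0·2}·(-1)^0·(-1)^-4 = +1.
v=2: v_2(a)=8, v_2(b)=2; units ≡ 1, 3 (mod 8); ε·ε+αω+βω = 0·1+8·1+2·0 ≡ 0  ⇒  (a,b)_2 = +1.
v=7: a=7^1·(≡3), b=7^0·(≡2) mod 7; (3|7)=-1, (2|7)=+1; (−1)^{1·0·3}·(-1)^0·(+1)^1 = +1.
v=∞: -943943 < 0 and -6203013 < 0  ⇒  (a,b)_∞ = -1.
v=23: a=23^1·(≡14), b=23^0·(≡16) mod 23; (14|23)=-1, (16|23)=+1; (−1)^{1·0·11}·(-1)^0·(+1)^1 = +1.
v=11: a=11^1·(≡5), b=11^0·(≡6) mod 11; (5|11)=+1, (6|11)=-1; (−1)^{1·0·5}·(+1)^0·(-1)^1 = -1.
v=29: a=29^0·(≡22), b=29^1·(≡20) mod 29; (22|29)=+1, (20|29)=+1; (−1)^{0·1·14}·(+1)^1·(+1)^0 = +1.
v=19: a=19^0·(≡10), b=19^-2·(≡10) mod 19; (10|19)=-1, (10|19)=-1; (−1)^{0·-2·9}·(-1)^-2·(-1)^0 = +1.
Ram(-943943, -6203013) = {11, 13, 47, ∞}; no ℚ_11-point on the conic.

[11, 13, 47, inf]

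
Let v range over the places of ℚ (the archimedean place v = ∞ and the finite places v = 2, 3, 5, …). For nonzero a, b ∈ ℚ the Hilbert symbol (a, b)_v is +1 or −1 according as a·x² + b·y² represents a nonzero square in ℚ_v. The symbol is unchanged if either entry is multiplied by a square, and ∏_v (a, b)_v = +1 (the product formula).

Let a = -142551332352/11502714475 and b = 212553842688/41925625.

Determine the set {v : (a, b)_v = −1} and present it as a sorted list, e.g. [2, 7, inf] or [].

[3, 19]

(a, b) ≡ (-418, 33) mod (ℚ^×)²; places V = {2, 3, 5, 7, 11, 13, 19, 37, 43, ∞}.
(a,b)_19: α=-3, u≡9; β=2, v≡3 (mod 19); (9|19)=+1, (3|19)=-1; sign (−1)^0·+1^2·-1^-3 = -1.
(a,b)_2: α=9, β=14; u≡7, v≡1 (mod 8); ε(u)ε(v)=1·0, αω(v)=9·0, βω(u)=14·0; sum ≡ 0  ⇒  +1.
(a,b)_37: α=-2, u≡21; β=-2, v≡10 (mod 37); (21|37)=+1, (10|37)=+1; sign (−1)^0·+1^-2·+1^-2 = +1.
(a,b)_7: α=-2, u≡1; β=-2, v≡5 (mod 7); (1|7)=+1, (5|7)=-1; sign (−1)^0·+1^-2·-1^-2 = +1.
(a,b)_11: α=1, u≡8; β=3, v≡1 (mod 11); (8|11)=-1, (1|11)=+1; sign (−1)^1·-1^3·+1^1 = +1.
(a,b)_3: α=4, u≡2; β=3, v≡2 (mod 3); (2|3)=-1, (2|3)=-1; sign (−1)^0·-1^3·-1^4 = -1.
(a,b)_∞: sgn(-418)=−, sgn(33)=+, so +1.
(a,b)_13: α=2, u≡5; β=0, v≡5 (mod 13); (5|13)=-1, (5|13)=-1; sign (−1)^0·-1^0·-1^2 = +1.
(a,b)_5: α=-2, u≡2; β=-4, v≡3 (mod 5); (2|5)=-1, (3|5)=-1; sign (−1)^0·-1^-4·-1^-2 = +1.
(a,b)_43: α=2, u≡27; β=0, v≡33 (mod 43); (27|43)=-1, (33|43)=-1; sign (−1)^0·-1^0·-1^2 = +1.
Ram(-418, 33) = {3, 19}; no ℚ_3-point on the conic.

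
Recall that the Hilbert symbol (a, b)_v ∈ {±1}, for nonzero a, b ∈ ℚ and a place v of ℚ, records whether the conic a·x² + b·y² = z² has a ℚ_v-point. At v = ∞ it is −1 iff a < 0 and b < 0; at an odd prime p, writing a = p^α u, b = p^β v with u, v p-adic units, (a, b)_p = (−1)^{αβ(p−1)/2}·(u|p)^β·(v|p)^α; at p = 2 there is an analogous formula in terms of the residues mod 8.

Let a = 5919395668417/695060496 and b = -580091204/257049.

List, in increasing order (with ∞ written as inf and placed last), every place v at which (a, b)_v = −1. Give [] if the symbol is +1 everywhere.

[11, 17]

Mod squares: a ≡ 3553, b ≡ -209. Check v ∈ {∞, 2, 3, 7, 11, 13, 17, 19}.
v=13: a=13^-6·(≡10), b=13^-4·(≡1) mod 13; (10|13)=+1, (1|13)=+1; (−1)^{-6·-4·6}·(+1)^-4·(+1)^-6 = +1.
v=19: a=19^1·(≡11), b=19^1·(≡8) mod 19; (11|19)=+1, (8|19)=-1; (−1)^{1·1·9}·(+1)^1·(-1)^1 = +1.
v=∞: 3553 > 0 and -209 < 0  ⇒  (a,b)_∞ = +1.
v=7: a=7^8·(≡2), b=7^4·(≡4) mod 7; (2|7)=+1, (4|7)=+1; (−1)^{8·4·3}·(+1)^4·(+1)^8 = +1.
v=17: a=17^3·(≡7), b=17^2·(≡10) mod 17; (7|17)=-1, (10|17)=-1; (−1)^{3·2·8}·(-1)^2·(-1)^3 = -1.
v=11: a=11^1·(≡1), b=11^1·(≡9) mod 11; (1|11)=+1, (9|11)=+1; (−1)^{1·1·5}·(+1)^1·(+1)^1 = -1.
v=2: v_2(a)=-4, v_2(b)=2; units ≡ 1, 7 (mod 8); ε·ε+αω+βω = 0·1+-4·0+2·0 ≡ 0  ⇒  (a,b)_2 = +1.
v=3: a=3^-2·(≡1), b=3^-2·(≡1) mod 3; (1|3)=+1, (1|3)=+1; (−1)^{-2·-2·1}·(+1)^-2·(+1)^-2 = +1.
(3553, -209 / ℚ) ramifies at {11, 17}: a division algebra.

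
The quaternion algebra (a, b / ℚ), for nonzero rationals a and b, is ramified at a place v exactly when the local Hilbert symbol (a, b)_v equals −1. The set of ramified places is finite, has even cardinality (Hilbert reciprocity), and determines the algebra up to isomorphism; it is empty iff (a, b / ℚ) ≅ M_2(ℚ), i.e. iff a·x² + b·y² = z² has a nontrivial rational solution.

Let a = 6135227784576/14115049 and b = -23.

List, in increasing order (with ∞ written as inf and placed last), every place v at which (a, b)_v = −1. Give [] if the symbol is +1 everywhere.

(a, b) ≡ (27094, -23) mod (ℚ^×)²; places V = {2, 3, 11, 13, 17, 19, 23, 31, ∞}.
(a,b)_19: α=3, u≡6; β=0, v≡15 (mod 19); (6|19)=+1, (15|19)=-1; sign (−1)^0·+1^0·-1^3 = -1.
(a,b)_2: α=7, β=0; u≡3, v≡1 (mod 8); ε(u)ε(v)=1·0, αω(v)=7·0, βω(u)=0·1; sum ≡ 0  ⇒  +1.
(a,b)_13: α=-2, u≡8; β=0, v≡3 (mod 13); (8|13)=-1, (3|13)=+1; sign (−1)^0·-1^0·+1^-2 = +1.
(a,b)_31: α=1, u≡23; β=0, v≡8 (mod 31); (23|31)=-1, (8|31)=+1; sign (−1)^0·-1^0·+1^1 = +1.
(a,b)_∞: sgn(27094)=+, sgn(-23)=−, so +1.
(a,b)_3: α=4, u≡1; β=0, v≡1 (mod 3); (1|3)=+1, (1|3)=+1; sign (−1)^0·+1^0·+1^4 = +1.
(a,b)_11: α=2, u≡9; β=0, v≡10 (mod 11); (9|11)=+1, (10|11)=-1; sign (−1)^0·+1^0·-1^2 = +1.
(a,b)_17: α=-4, u≡2; β=0, v≡11 (mod 17); (2|17)=+1, (11|17)=-1; sign (−1)^0·+1^0·-1^-4 = +1.
(a,b)_23: α=1, u≡10; β=1, v≡22 (mod 23); (10|23)=-1, (22|23)=-1; sign (−1)^1·-1^1·-1^1 = -1.
|Ram(27094, -23)| = 2, even; anisotropic at {19, 23}.

[19, 23]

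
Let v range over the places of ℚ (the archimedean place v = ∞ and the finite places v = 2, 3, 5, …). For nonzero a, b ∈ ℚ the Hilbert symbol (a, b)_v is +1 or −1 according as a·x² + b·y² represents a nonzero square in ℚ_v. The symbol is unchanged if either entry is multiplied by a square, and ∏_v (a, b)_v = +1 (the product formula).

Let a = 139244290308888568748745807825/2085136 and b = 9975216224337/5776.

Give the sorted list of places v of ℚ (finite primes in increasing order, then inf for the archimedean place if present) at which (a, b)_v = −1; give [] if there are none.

[3, 29, 31, 47]

Mod squares: a ≡ 2193, b ≡ 1204590777. Check v ∈ {∞, 2, 3, 5, 7, 13, 17, 19, 29, 31, 43, 47}.
v=5: a=5^2·(≡3), b=5^0·(≡2) mod 5; (3|5)=-1, (2|5)=-1; (−1)^{2·0·2}·(-1)^0·(-1)^2 = +1.
v=47: a=47^2·(≡43), b=47^1·(≡28) mod 47; (43|47)=-1, (28|47)=+1; (−1)^{2·1·23}·(-1)^1·(+1)^2 = -1.
v=19: a=19^-4·(≡3), b=19^-2·(≡11) mod 19; (3|19)=-1, (11|19)=+1; (−1)^{-4·-2·9}·(-1)^-2·(+1)^-4 = +1.
v=29: a=29^2·(≡12), b=29^1·(≡10) mod 29; (12|29)=-1, (10|29)=-1; (−1)^{2·1·14}·(-1)^1·(-1)^2 = -1.
v=17: a=17^3·(≡3), b=17^1·(≡7) mod 17; (3|17)=-1, (7|17)=-1; (−1)^{3·1·8}·(-1)^1·(-1)^3 = +1.
v=2: v_2(a)=-4, v_2(b)=-4; units ≡ 1, 1 (mod 8); ε·ε+αω+βω = 0·0+-4·0+-4·0 ≡ 0  ⇒  (a,b)_2 = +1.
v=3: a=3^9·(≡2), b=3^1·(≡2) mod 3; (2|3)=-1, (2|3)=-1; (−1)^{9·1·1}·(-1)^1·(-1)^9 = -1.
v=7: a=7^4·(≡1), b=7^2·(≡5) mod 7; (1|7)=+1, (5|7)=-1; (−1)^{4·2·3}·(+1)^2·(-1)^4 = +1.
v=13: a=13^2·(≡10), b=13^3·(≡9) mod 13; (10|13)=+1, (9|13)=+1; (−1)^{2·3·6}·(+1)^3·(+1)^2 = +1.
v=43: a=43^3·(≡33), b=43^1·(≡14) mod 43; (33|43)=-1, (14|43)=+1; (−1)^{3·1·21}·(-1)^1·(+1)^3 = +1.
v=31: a=31^2·(≡21), b=31^1·(≡23) mod 31; (21|31)=-1, (23|31)=-1; (−1)^{2·1·15}·(-1)^1·(-1)^2 = -1.
v=∞: 2193 > 0 and 1204590777 > 0  ⇒  (a,b)_∞ = +1.
Ram(2193, 1204590777) = {3, 29, 31, 47}; no ℚ_3-point on the conic.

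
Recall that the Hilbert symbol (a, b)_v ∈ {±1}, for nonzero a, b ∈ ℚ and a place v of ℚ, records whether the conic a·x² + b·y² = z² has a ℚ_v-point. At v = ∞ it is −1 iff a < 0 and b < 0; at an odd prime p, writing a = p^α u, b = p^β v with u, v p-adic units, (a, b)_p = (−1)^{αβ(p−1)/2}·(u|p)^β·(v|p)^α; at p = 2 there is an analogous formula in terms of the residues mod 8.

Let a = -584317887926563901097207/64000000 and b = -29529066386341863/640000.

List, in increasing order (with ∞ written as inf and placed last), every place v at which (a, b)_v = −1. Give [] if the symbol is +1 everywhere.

[23, 29, 31, inf]

Mod squares: a ≡ -227447, b ≡ -87. Check v ∈ {∞, 2, 3, 5, 11, 23, 29, 31}.
v=∞: -227447 < 0 and -87 < 0  ⇒  (a,b)_∞ = -1.
v=5: a=5^-6·(≡3), b=5^-4·(≡3) mod 5; (3|5)=-1, (3|5)=-1; (−1)^{-6·-4·2}·(-1)^-4·(-1)^-6 = +1.
v=31: a=31^3·(≡14), b=31^2·(≡13) mod 31; (14|31)=+1, (13|31)=-1; (−1)^{3·2·15}·(+1)^2·(-1)^3 = -1.
v=2: v_2(a)=-12, v_2(b)=-10; units ≡ 1, 1 (mod 8); ε·ε+αω+βω = 0·0+-12·0+-10·0 ≡ 0  ⇒  (a,b)_2 = +1.
v=29: a=29^5·(≡4), b=29^3·(≡11) mod 29; (4|29)=+1, (11|29)=-1; (−1)^{5·3·14}·(+1)^3·(-1)^5 = -1.
v=3: a=3^10·(≡1), b=3^9·(≡1) mod 3; (1|3)=+1, (1|3)=+1; (−1)^{10·9·1}·(+1)^9·(+1)^10 = +1.
v=23: a=23^3·(≡18), b=23^2·(≡15) mod 23; (18|23)=+1, (15|23)=-1; (−1)^{3·2·11}·(+1)^2·(-1)^3 = -1.
v=11: a=11^3·(≡4), b=11^2·(≡5) mod 11; (4|11)=+1, (5|11)=+1; (−1)^{3·2·5}·(+1)^2·(+1)^3 = +1.
(-227447, -87 / ℚ) ramifies at {23, 29, 31, ∞}: a division algebra.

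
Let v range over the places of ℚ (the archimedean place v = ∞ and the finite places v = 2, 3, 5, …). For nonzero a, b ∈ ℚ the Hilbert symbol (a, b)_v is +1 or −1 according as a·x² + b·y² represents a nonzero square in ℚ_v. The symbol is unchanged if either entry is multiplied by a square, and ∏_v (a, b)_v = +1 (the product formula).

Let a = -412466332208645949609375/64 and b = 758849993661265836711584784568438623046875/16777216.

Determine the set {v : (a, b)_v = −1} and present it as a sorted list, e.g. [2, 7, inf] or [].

Mod squares: a ≡ -191919, b ≡ 1303115. Check v ∈ {∞, 2, 3, 5, 7, 11, 13, 17, 19, 29, 37, 43}.
v=∞: -191919 < 0 and 1303115 > 0  ⇒  (a,b)_∞ = +1.
v=17: a=17^0·(≡11), b=17^2·(≡5) mod 17; (11|17)=-1, (5|17)=-1; (−1)^{0·2·8}·(-1)^2·(-1)^0 = +1.
v=37: a=37^1·(≡36), b=37^2·(≡16) mod 37; (36|37)=+1, (16|37)=+1; (−1)^{1·2·18}·(+1)^2·(+1)^1 = +1.
v=5: a=5^8·(≡1), b=5^11·(≡3) mod 5; (1|5)=+1, (3|5)=-1; (−1)^{8·11·2}·(+1)^11·(-1)^8 = +1.
v=29: a=29^2·(≡19), b=29^3·(≡15) mod 29; (19|29)=-1, (15|29)=-1; (−1)^{2·3·14}·(-1)^3·(-1)^2 = -1.
v=3: a=3^5·(≡2), b=3^12·(≡2) mod 3; (2|3)=-1, (2|3)=-1; (−1)^{5·12·1}·(-1)^12·(-1)^5 = -1.
v=43: a=43^2·(≡3), b=43^3·(≡37) mod 43; (3|43)=-1, (37|43)=-1; (−1)^{2·3·21}·(-1)^3·(-1)^2 = -1.
v=13: a=13^1·(≡11), b=13^4·(≡5) mod 13; (11|13)=-1, (5|13)=-1; (−1)^{1·4·6}·(-1)^4·(-1)^1 = -1.
v=19: a=19^3·(≡1), b=19^5·(≡8) mod 19; (1|19)=+1, (8|19)=-1; (−1)^{3·5·9}·(+1)^5·(-1)^3 = +1.
v=7: a=7^1·(≡4), b=7^2·(≡1) mod 7; (4|7)=+1, (1|7)=+1; (−1)^{1·2·3}·(+1)^2·(+1)^1 = +1.
v=2: v_2(a)=-6, v_2(b)=-24; units ≡ 1, 3 (mod 8); ε·ε+αω+βω = 0·1+-6·1+-24·0 ≡ 0  ⇒  (a,b)_2 = +1.
v=11: a=11^2·(≡5), b=11^1·(≡7) mod 11; (5|11)=+1, (7|11)=-1; (−1)^{2·1·5}·(+1)^1·(-1)^2 = +1.
Ram(-191919, 1303115) = {3, 13, 29, 43}; no ℚ_3-point on the conic.

[3, 13, 29, 43]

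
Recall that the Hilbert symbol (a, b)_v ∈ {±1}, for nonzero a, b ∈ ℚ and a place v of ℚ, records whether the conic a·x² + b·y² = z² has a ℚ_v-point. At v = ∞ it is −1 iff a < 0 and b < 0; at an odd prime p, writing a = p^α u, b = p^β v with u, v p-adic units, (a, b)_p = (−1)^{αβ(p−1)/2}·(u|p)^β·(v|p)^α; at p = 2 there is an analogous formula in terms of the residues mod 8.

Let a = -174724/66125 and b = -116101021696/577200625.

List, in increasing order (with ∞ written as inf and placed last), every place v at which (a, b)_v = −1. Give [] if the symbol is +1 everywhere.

Mod squares: a ≡ -5, b ≡ -1. Check v ∈ {∞, 2, 5, 11, 19, 23, 31}.
v=2: v_2(a)=2, v_2(b)=16; units ≡ 3, 7 (mod 8); ε·ε+αω+βω = 1·1+2·0+16·1 ≡ 1  ⇒  (a,b)_2 = -1.
v=5: a=5^-3·(≡4), b=5^-4·(≡4) mod 5; (4|5)=+1, (4|5)=+1; (−1)^{-3·-4·2}·(+1)^-4·(+1)^-3 = +1.
v=19: a=19^2·(≡2), b=19^0·(≡18) mod 19; (2|19)=-1, (18|19)=-1; (−1)^{2·0·9}·(-1)^0·(-1)^2 = +1.
v=∞: -5 < 0 and -1 < 0  ⇒  (a,b)_∞ = -1.
v=31: a=31^0·(≡27), b=31^-4·(≡17) mod 31; (27|31)=-1, (17|31)=-1; (−1)^{0·-4·15}·(-1)^-4·(-1)^0 = +1.
v=11: a=11^2·(≡2), b=11^6·(≡2) mod 11; (2|11)=-1, (2|11)=-1; (−1)^{2·6·5}·(-1)^6·(-1)^2 = +1.
v=23: a=23^-2·(≡3), b=23^0·(≡10) mod 23; (3|23)=+1, (10|23)=-1; (−1)^{-2·0·11}·(+1)^0·(-1)^-2 = +1.
Ram(-5, -1) = {2, ∞}; no ℚ_2-point on the conic.

[2, inf]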